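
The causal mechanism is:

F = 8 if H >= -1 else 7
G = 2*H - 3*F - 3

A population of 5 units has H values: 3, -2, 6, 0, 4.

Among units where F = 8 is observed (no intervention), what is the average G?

-20.5

Observing F=8 restricts to units where F's equation naturally yields 8: H ∈ {3, 6, 0, 4}. In that subpopulation G = -21, -15, -27, -19, mean -20.5.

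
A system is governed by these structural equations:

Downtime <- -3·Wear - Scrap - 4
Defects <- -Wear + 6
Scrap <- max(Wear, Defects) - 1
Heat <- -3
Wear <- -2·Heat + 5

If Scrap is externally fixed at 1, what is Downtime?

-38

Intervening sets Scrap = 1 and removes its equation (Scrap <- max(Wear, Defects) - 1).
Wear = -2·Heat + 5  [with Heat=-3]  = 11
Downtime = -3·Wear - Scrap - 4  [with Wear=11, Scrap=1]  = -38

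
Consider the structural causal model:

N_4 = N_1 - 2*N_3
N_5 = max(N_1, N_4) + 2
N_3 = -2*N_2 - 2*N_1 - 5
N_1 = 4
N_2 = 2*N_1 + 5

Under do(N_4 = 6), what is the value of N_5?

Intervening sets N_4 = 6 and removes its equation (N_4 = N_1 - 2*N_3).
N_5 = max(N_1, N_4) + 2  [with N_1=4, N_4=6]  = 8

8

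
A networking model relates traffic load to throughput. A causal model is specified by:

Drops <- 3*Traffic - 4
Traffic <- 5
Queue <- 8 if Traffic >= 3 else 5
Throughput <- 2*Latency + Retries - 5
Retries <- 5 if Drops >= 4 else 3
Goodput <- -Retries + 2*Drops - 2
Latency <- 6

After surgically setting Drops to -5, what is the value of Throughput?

10

Under do(Drops=-5), the mechanism Drops <- 3*Traffic - 4 is discarded; Drops is fixed at -5.
Retries = 5 if Drops >= 4 else 3  [with Drops=-5]  = 3
Throughput = 2*Latency + Retries - 5  [with Latency=6, Retries=3]  = 10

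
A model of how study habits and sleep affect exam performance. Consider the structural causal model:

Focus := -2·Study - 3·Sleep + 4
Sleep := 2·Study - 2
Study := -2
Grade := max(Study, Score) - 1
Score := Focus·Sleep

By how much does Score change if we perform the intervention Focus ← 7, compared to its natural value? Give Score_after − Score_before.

The intervention breaks the incoming arrows to Focus: Focus := -2·Study - 3·Sleep + 4 no longer applies, and Focus = 7.
Sleep = 2·Study - 2  [with Study=-2]  = -6
Score = Focus·Sleep  [with Focus=7, Sleep=-6]  = -42
Without intervention: Sleep = 2·Study - 2  [with Study=-2]  = -6; Focus = -2·Study - 3·Sleep + 4  [with Study=-2, Sleep=-6]  = 26; Score = Focus·Sleep  [with Focus=26, Sleep=-6]  = -156.
Change = -42 − (-156) = 114.

114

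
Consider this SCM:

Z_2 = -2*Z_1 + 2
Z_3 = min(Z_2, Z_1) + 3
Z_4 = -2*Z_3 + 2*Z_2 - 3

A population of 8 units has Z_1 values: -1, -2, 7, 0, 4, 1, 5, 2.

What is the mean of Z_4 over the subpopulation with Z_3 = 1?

E[Z_4|Z_3=1] averages over only the 2 units with Z_3=1 (Z_1 = -2, 2): Z_4 = 7, -9, mean -1.

-1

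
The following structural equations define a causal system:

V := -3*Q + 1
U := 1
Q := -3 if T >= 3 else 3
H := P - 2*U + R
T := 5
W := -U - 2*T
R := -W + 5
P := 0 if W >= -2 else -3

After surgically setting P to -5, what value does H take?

9

do(P=-5) replaces the equation P := 0 if W >= -2 else -3 with the constant P = -5.
W = -U - 2*T  [with U=1, T=5]  = -11
R = -W + 5  [with W=-11]  = 16
H = P - 2*U + R  [with P=-5, U=1, R=16]  = 9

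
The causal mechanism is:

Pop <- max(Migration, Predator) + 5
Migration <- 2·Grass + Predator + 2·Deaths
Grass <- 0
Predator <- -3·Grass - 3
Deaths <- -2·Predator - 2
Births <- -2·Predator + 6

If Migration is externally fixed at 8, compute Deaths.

4

The intervention breaks the incoming arrows to Migration: Migration <- 2·Grass + Predator + 2·Deaths no longer applies, and Migration = 8.
Since Deaths is not a descendant of the intervened variable, it is unaffected.
Predator = -3·Grass - 3  [with Grass=0]  = -3
Deaths = -2·Predator - 2  [with Predator=-3]  = 4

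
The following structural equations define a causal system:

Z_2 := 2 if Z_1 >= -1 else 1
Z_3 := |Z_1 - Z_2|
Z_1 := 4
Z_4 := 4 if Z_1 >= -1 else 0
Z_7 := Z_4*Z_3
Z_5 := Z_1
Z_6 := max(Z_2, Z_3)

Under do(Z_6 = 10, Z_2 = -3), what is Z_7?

28

Setting Z_6 = 10, Z_2 = -3 by intervention discards those variables' equations.
Z_3 = |Z_1 - Z_2|  [with Z_1=4, Z_2=-3]  = 7
Z_4 = 4 if Z_1 >= -1 else 0  [with Z_1=4]  = 4
Z_7 = Z_4*Z_3  [with Z_4=4, Z_3=7]  = 28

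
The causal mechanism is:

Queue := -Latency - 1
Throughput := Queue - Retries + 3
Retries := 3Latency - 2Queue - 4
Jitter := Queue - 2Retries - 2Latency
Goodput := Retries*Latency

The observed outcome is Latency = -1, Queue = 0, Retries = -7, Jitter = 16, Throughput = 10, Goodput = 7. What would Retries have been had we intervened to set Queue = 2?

-11

The intervention breaks the incoming arrows to Queue: Queue := -Latency - 1 no longer applies, and Queue = 2.
Retries = 3Latency - 2Queue - 4  [with Latency=-1, Queue=2]  = -11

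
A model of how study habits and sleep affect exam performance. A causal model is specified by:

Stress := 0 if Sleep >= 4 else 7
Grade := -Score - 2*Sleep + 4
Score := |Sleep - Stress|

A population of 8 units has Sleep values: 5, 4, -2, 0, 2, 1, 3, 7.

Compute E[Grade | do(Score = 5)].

do(Score=5) breaks Score's dependence on Sleep. With Score=5 fixed, Grade across the units is -11, -9, 3, -1, -5, -3, -7, -15, mean -6.

-6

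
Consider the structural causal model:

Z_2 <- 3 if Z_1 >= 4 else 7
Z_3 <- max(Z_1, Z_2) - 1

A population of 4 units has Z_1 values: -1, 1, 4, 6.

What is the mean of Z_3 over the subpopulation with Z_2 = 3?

E[Z_3|Z_2=3] averages over only the 2 units with Z_2=3 (Z_1 = 4, 6): Z_3 = 3, 5, mean 4.

4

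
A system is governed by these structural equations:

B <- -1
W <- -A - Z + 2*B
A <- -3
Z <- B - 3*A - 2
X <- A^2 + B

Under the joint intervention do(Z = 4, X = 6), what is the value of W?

The joint intervention fixes Z = 4, X = 6, removing each variable's own equation.
W = -A - Z + 2*B  [with A=-3, Z=4, B=-1]  = -3

-3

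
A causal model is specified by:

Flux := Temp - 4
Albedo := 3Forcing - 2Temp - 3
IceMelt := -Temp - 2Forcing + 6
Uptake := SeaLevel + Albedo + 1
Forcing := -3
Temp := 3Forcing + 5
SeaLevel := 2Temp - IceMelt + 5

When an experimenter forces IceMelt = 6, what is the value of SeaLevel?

-9

do(IceMelt=6) replaces the equation IceMelt := -Temp - 2Forcing + 6 with the constant IceMelt = 6.
Temp = 3Forcing + 5  [with Forcing=-3]  = -4
SeaLevel = 2Temp - IceMelt + 5  [with Temp=-4, IceMelt=6]  = -9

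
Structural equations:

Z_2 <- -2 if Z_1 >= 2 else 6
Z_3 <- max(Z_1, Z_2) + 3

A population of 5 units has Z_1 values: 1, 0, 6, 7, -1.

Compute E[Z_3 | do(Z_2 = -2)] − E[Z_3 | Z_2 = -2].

-3.9

Under do(Z_2=-2), Z_2's equation is replaced by Z_2=-2 for every unit. Per-unit Z_3: 4, 3, 9, 10, 2. Mean = 5.6.
Conditioning on Z_2=-2 selects the 2 unit(s) with Z_1 ∈ {6, 7}. Their Z_3 values: 9, 10. Mean = 9.5.
Difference = 5.6 − 9.5 = -3.9.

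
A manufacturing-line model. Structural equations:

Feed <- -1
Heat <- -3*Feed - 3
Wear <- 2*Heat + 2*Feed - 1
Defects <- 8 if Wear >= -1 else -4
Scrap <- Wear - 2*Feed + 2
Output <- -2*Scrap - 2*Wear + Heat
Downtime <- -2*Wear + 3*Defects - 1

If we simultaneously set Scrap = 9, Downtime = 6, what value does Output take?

-12

Under do(Scrap = 9, Downtime = 6), each intervened variable's structural equation is replaced by its fixed value.
Heat = -3*Feed - 3  [with Feed=-1]  = 0
Wear = 2*Heat + 2*Feed - 1  [with Heat=0, Feed=-1]  = -3
Output = -2*Scrap - 2*Wear + Heat  [with Scrap=9, Wear=-3, Heat=0]  = -12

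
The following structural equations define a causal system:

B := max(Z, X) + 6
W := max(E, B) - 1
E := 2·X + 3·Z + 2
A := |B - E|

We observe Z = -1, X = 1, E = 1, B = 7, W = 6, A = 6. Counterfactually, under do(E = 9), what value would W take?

8

do(E=9) replaces the equation E := 2·X + 3·Z + 2 with the constant E = 9.
B = max(Z, X) + 6  [with Z=-1, X=1]  = 7
W = max(E, B) - 1  [with E=9, B=7]  = 8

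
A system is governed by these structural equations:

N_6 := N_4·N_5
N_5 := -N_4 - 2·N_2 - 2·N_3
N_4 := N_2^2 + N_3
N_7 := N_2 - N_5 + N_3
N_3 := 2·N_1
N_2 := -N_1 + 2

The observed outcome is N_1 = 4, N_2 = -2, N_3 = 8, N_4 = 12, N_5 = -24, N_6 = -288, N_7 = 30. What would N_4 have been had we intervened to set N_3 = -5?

-1

The intervention breaks the incoming arrows to N_3: N_3 := 2·N_1 no longer applies, and N_3 = -5.
N_2 = -N_1 + 2  [with N_1=4]  = -2
N_4 = N_2^2 + N_3  [with N_2=-2, N_3=-5]  = -1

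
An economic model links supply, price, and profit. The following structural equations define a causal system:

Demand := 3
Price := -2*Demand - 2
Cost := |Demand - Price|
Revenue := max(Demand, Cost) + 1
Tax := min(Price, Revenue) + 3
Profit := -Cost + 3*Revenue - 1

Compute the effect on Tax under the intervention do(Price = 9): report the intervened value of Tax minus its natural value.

do(Price=9) replaces the equation Price := -2*Demand - 2 with the constant Price = 9.
Cost = |Demand - Price|  [with Demand=3, Price=9]  = 6
Revenue = max(Demand, Cost) + 1  [with Demand=3, Cost=6]  = 7
Tax = min(Price, Revenue) + 3  [with Price=9, Revenue=7]  = 10
Without intervention: Price = -2*Demand - 2  [with Demand=3]  = -8; Cost = |Demand - Price|  [with Demand=3, Price=-8]  = 11; Revenue = max(Demand, Cost) + 1  [with Demand=3, Cost=11]  = 12; Tax = min(Price, Revenue) + 3  [with Price=-8, Revenue=12]  = -5.
Change = 10 − (-5) = 15.

15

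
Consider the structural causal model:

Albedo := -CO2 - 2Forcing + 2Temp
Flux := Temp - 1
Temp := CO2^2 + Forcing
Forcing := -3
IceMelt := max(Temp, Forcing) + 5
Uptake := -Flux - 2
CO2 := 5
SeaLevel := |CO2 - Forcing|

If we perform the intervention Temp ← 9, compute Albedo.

19

do(Temp=9) replaces the equation Temp := CO2^2 + Forcing with the constant Temp = 9.
Albedo = -CO2 - 2Forcing + 2Temp  [with CO2=5, Forcing=-3, Temp=9]  = 19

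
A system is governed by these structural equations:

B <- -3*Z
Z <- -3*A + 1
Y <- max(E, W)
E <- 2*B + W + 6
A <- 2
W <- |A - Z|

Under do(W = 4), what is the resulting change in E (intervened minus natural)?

do(W=4) replaces the equation W <- |A - Z| with the constant W = 4.
Z = -3*A + 1  [with A=2]  = -5
B = -3*Z  [with Z=-5]  = 15
E = 2*B + W + 6  [with B=15, W=4]  = 40
Without intervention: Z = -3*A + 1  [with A=2]  = -5; W = |A - Z|  [with A=2, Z=-5]  = 7; B = -3*Z  [with Z=-5]  = 15; E = 2*B + W + 6  [with B=15, W=7]  = 43.
Change = 40 − 43 = -3.

-3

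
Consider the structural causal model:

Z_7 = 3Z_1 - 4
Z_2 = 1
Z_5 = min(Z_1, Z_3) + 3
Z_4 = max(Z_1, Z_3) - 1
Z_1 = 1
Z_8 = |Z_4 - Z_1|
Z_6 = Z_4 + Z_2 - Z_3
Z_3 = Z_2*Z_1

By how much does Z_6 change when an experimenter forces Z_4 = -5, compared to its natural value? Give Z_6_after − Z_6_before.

-5

Under do(Z_4=-5), the mechanism Z_4 = max(Z_1, Z_3) - 1 is discarded; Z_4 is fixed at -5.
Z_3 = Z_2*Z_1  [with Z_2=1, Z_1=1]  = 1
Z_6 = Z_4 + Z_2 - Z_3  [with Z_4=-5, Z_2=1, Z_3=1]  = -5
Without intervention: Z_3 = Z_2*Z_1  [with Z_2=1, Z_1=1]  = 1; Z_4 = max(Z_1, Z_3) - 1  [with Z_1=1, Z_3=1]  = 0; Z_6 = Z_4 + Z_2 - Z_3  [with Z_4=0, Z_2=1, Z_3=1]  = 0.
Change = -5 − 0 = -5.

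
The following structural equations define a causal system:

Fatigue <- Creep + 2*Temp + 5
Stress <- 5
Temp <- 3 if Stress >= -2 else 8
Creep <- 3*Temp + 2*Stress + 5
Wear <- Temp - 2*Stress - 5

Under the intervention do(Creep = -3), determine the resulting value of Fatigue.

8

do(Creep=-3) replaces the equation Creep <- 3*Temp + 2*Stress + 5 with the constant Creep = -3.
Temp = 3 if Stress >= -2 else 8  [with Stress=5]  = 3
Fatigue = Creep + 2*Temp + 5  [with Creep=-3, Temp=3]  = 8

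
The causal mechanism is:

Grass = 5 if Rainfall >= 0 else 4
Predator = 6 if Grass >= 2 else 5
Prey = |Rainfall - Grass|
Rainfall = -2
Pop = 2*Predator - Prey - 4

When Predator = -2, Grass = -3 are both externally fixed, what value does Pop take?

The joint intervention fixes Predator = -2, Grass = -3, removing each variable's own equation.
Prey = |Rainfall - Grass|  [with Rainfall=-2, Grass=-3]  = 1
Pop = 2*Predator - Prey - 4  [with Predator=-2, Prey=1]  = -9

-9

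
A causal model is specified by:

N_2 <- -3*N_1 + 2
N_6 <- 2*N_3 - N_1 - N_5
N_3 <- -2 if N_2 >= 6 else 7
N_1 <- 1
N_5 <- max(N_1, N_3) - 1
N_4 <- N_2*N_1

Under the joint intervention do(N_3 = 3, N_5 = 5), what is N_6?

Setting N_3 = 3, N_5 = 5 by intervention discards those variables' equations.
N_6 = 2*N_3 - N_1 - N_5  [with N_3=3, N_1=1, N_5=5]  = 0

0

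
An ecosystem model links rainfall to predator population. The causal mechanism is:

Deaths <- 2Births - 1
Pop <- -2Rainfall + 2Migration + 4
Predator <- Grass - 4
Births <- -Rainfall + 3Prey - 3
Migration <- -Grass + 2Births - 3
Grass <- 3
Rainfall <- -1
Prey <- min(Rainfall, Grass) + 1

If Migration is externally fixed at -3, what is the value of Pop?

0

do(Migration=-3) replaces the equation Migration <- -Grass + 2Births - 3 with the constant Migration = -3.
Pop = -2Rainfall + 2Migration + 4  [with Rainfall=-1, Migration=-3]  = 0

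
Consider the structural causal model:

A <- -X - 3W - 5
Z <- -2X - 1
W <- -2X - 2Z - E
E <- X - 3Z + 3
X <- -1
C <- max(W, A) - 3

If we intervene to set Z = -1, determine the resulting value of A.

-1

do(Z=-1) replaces the equation Z <- -2X - 1 with the constant Z = -1.
E = X - 3Z + 3  [with X=-1, Z=-1]  = 5
W = -2X - 2Z - E  [with X=-1, Z=-1, E=5]  = -1
A = -X - 3W - 5  [with X=-1, W=-1]  = -1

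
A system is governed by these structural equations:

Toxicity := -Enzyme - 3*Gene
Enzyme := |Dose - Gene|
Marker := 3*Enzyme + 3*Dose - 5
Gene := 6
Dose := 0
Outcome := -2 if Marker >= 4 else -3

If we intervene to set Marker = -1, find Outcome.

Under do(Marker=-1), the mechanism Marker := 3*Enzyme + 3*Dose - 5 is discarded; Marker is fixed at -1.
Outcome = -2 if Marker >= 4 else -3  [with Marker=-1]  = -3

-3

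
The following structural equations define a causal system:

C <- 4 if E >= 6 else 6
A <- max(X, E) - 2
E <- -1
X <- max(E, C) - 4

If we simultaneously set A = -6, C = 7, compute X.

3

Setting A = -6, C = 7 by intervention discards those variables' equations.
X = max(E, C) - 4  [with E=-1, C=7]  = 3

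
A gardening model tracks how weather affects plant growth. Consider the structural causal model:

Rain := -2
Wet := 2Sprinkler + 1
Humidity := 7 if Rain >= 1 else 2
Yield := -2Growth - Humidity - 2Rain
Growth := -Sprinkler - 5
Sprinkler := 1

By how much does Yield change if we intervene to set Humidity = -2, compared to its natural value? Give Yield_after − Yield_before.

The intervention breaks the incoming arrows to Humidity: Humidity := 7 if Rain >= 1 else 2 no longer applies, and Humidity = -2.
Growth = -Sprinkler - 5  [with Sprinkler=1]  = -6
Yield = -2Growth - Humidity - 2Rain  [with Growth=-6, Humidity=-2, Rain=-2]  = 18
Without intervention: Growth = -Sprinkler - 5  [with Sprinkler=1]  = -6; Humidity = 7 if Rain >= 1 else 2  [with Rain=-2]  = 2; Yield = -2Growth - Humidity - 2Rain  [with Growth=-6, Humidity=2, Rain=-2]  = 14.
Change = 18 − 14 = 4.

4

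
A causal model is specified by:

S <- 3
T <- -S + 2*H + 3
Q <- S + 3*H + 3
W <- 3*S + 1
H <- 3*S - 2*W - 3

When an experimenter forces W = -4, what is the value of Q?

48

do(W=-4) replaces the equation W <- 3*S + 1 with the constant W = -4.
H = 3*S - 2*W - 3  [with S=3, W=-4]  = 14
Q = S + 3*H + 3  [with S=3, H=14]  = 48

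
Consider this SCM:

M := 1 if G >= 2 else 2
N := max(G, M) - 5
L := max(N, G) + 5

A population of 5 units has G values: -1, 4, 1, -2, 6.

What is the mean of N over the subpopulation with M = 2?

-3

E[N|M=2] averages over only the 3 units with M=2 (G = -1, 1, -2): N = -3, -3, -3, mean -3.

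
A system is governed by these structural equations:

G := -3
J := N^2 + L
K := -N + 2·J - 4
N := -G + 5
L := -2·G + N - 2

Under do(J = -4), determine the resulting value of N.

8

The intervention breaks the incoming arrows to J: J := N^2 + L no longer applies, and J = -4.
Since N is not a descendant of the intervened variable, it is unaffected.
N = -G + 5  [with G=-3]  = 8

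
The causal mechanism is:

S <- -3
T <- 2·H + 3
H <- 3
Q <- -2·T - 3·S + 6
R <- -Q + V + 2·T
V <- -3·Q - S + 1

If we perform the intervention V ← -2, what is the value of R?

19

The intervention breaks the incoming arrows to V: V <- -3·Q - S + 1 no longer applies, and V = -2.
T = 2·H + 3  [with H=3]  = 9
Q = -2·T - 3·S + 6  [with T=9, S=-3]  = -3
R = -Q + V + 2·T  [with Q=-3, V=-2, T=9]  = 19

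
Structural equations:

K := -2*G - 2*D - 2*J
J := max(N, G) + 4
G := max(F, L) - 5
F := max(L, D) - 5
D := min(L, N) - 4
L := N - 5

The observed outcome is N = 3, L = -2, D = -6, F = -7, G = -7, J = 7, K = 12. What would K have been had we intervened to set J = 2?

Intervening sets J = 2 and removes its equation (J := max(N, G) + 4).
L = N - 5  [with N=3]  = -2
D = min(L, N) - 4  [with L=-2, N=3]  = -6
F = max(L, D) - 5  [with L=-2, D=-6]  = -7
G = max(F, L) - 5  [with F=-7, L=-2]  = -7
K = -2*G - 2*D - 2*J  [with G=-7, D=-6, J=2]  = 22

22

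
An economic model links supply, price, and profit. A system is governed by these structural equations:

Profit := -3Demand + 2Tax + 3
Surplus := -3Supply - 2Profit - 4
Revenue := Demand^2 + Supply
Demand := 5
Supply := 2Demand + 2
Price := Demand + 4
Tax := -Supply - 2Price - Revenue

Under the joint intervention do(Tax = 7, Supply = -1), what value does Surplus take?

-5

The joint intervention fixes Tax = 7, Supply = -1, removing each variable's own equation.
Profit = -3Demand + 2Tax + 3  [with Demand=5, Tax=7]  = 2
Surplus = -3Supply - 2Profit - 4  [with Supply=-1, Profit=2]  = -5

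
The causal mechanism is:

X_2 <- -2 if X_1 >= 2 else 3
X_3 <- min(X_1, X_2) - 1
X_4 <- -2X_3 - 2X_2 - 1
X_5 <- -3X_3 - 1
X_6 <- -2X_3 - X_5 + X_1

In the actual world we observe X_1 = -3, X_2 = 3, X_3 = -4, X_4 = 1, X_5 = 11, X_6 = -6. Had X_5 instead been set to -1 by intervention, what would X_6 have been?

6

The intervention breaks the incoming arrows to X_5: X_5 <- -3X_3 - 1 no longer applies, and X_5 = -1.
X_2 = -2 if X_1 >= 2 else 3  [with X_1=-3]  = 3
X_3 = min(X_1, X_2) - 1  [with X_1=-3, X_2=3]  = -4
X_6 = -2X_3 - X_5 + X_1  [with X_3=-4, X_5=-1, X_1=-3]  = 6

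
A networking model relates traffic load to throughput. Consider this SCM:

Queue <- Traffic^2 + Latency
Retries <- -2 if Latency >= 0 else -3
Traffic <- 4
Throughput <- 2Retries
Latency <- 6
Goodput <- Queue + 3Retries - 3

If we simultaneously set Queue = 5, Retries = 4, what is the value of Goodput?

14

Setting Queue = 5, Retries = 4 by intervention discards those variables' equations.
Goodput = Queue + 3Retries - 3  [with Queue=5, Retries=4]  = 14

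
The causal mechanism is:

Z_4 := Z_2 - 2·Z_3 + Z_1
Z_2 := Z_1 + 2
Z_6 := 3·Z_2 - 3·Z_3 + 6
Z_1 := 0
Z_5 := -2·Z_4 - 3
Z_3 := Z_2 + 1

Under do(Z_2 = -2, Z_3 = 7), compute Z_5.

29

Under do(Z_2 = -2, Z_3 = 7), each intervened variable's structural equation is replaced by its fixed value.
Z_4 = Z_2 - 2·Z_3 + Z_1  [with Z_2=-2, Z_3=7, Z_1=0]  = -16
Z_5 = -2·Z_4 - 3  [with Z_4=-16]  = 29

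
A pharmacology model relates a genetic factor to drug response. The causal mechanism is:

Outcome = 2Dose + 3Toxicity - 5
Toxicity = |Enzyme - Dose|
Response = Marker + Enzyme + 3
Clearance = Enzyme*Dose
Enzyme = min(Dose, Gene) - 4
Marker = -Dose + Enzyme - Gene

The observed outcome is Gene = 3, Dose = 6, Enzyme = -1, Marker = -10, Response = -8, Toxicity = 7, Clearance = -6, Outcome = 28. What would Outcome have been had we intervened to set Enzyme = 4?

13

The intervention breaks the incoming arrows to Enzyme: Enzyme = min(Dose, Gene) - 4 no longer applies, and Enzyme = 4.
Toxicity = |Enzyme - Dose|  [with Enzyme=4, Dose=6]  = 2
Outcome = 2Dose + 3Toxicity - 5  [with Dose=6, Toxicity=2]  = 13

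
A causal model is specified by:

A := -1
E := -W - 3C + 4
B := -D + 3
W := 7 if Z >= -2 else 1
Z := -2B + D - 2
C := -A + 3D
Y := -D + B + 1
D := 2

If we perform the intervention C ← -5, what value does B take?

1

The intervention breaks the incoming arrows to C: C := -A + 3D no longer applies, and C = -5.
B is not downstream of the intervention, so its value is determined by the original equations.
B = -D + 3  [with D=2]  = 1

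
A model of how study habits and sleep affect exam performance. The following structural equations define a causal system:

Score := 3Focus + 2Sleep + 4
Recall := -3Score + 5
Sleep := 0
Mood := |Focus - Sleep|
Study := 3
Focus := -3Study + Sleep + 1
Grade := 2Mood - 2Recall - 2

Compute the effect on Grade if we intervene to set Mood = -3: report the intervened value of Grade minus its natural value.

Under do(Mood=-3), the mechanism Mood := |Focus - Sleep| is discarded; Mood is fixed at -3.
Focus = -3Study + Sleep + 1  [with Study=3, Sleep=0]  = -8
Score = 3Focus + 2Sleep + 4  [with Focus=-8, Sleep=0]  = -20
Recall = -3Score + 5  [with Score=-20]  = 65
Grade = 2Mood - 2Recall - 2  [with Mood=-3, Recall=65]  = -138
Without intervention: Focus = -3Study + Sleep + 1  [with Study=3, Sleep=0]  = -8; Score = 3Focus + 2Sleep + 4  [with Focus=-8, Sleep=0]  = -20; Mood = |Focus - Sleep|  [with Focus=-8, Sleep=0]  = 8; Recall = -3Score + 5  [with Score=-20]  = 65; Grade = 2Mood - 2Recall - 2  [with Mood=8, Recall=65]  = -116.
Change = -138 − (-116) = -22.

-22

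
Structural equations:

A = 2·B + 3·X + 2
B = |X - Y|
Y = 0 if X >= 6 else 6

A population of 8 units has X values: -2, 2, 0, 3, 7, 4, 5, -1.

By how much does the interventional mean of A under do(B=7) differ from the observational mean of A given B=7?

do(B=7) breaks B's dependence on X. With B=7 fixed, A across the units is 10, 22, 16, 25, 37, 28, 31, 13, mean 22.75.
Observing B=7 restricts to units where B's equation naturally yields 7: X ∈ {7, -1}. In that subpopulation A = 37, 13, mean 25.
Difference = 22.75 − 25 = -2.25.

-2.25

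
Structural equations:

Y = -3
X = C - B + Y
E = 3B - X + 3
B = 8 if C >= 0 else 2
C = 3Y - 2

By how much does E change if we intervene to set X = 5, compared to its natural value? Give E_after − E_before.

Intervening sets X = 5 and removes its equation (X = C - B + Y).
C = 3Y - 2  [with Y=-3]  = -11
B = 8 if C >= 0 else 2  [with C=-11]  = 2
E = 3B - X + 3  [with B=2, X=5]  = 4
Without intervention: C = 3Y - 2  [with Y=-3]  = -11; B = 8 if C >= 0 else 2  [with C=-11]  = 2; X = C - B + Y  [with C=-11, B=2, Y=-3]  = -16; E = 3B - X + 3  [with B=2, X=-16]  = 25.
Change = 4 − 25 = -21.

-21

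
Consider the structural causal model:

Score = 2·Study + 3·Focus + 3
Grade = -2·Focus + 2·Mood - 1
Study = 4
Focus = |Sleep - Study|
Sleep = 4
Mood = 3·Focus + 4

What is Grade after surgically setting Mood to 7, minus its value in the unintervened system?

The intervention breaks the incoming arrows to Mood: Mood = 3·Focus + 4 no longer applies, and Mood = 7.
Focus = |Sleep - Study|  [with Sleep=4, Study=4]  = 0
Grade = -2·Focus + 2·Mood - 1  [with Focus=0, Mood=7]  = 13
Without intervention: Focus = |Sleep - Study|  [with Sleep=4, Study=4]  = 0; Mood = 3·Focus + 4  [with Focus=0]  = 4; Grade = -2·Focus + 2·Mood - 1  [with Focus=0, Mood=4]  = 7.
Change = 13 − 7 = 6.

6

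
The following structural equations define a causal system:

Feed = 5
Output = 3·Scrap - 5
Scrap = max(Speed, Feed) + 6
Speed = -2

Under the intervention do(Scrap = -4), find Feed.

5

Under do(Scrap=-4), the mechanism Scrap = max(Speed, Feed) + 6 is discarded; Scrap is fixed at -4.
Since Feed is not a descendant of the intervened variable, it is unaffected.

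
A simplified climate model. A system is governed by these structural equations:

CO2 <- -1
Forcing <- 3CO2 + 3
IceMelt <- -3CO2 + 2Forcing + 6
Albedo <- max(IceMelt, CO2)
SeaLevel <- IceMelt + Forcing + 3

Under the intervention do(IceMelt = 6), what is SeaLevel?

9

do(IceMelt=6) replaces the equation IceMelt <- -3CO2 + 2Forcing + 6 with the constant IceMelt = 6.
Forcing = 3CO2 + 3  [with CO2=-1]  = 0
SeaLevel = IceMelt + Forcing + 3  [with IceMelt=6, Forcing=0]  = 9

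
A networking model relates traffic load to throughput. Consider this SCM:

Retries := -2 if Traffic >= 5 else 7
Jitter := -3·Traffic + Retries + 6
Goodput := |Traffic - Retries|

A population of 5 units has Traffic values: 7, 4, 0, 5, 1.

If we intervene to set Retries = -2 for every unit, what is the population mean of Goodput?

do(Retries=-2) breaks Retries's dependence on Traffic. With Retries=-2 fixed, Goodput across the units is 9, 6, 2, 7, 3, mean 5.4.

5.4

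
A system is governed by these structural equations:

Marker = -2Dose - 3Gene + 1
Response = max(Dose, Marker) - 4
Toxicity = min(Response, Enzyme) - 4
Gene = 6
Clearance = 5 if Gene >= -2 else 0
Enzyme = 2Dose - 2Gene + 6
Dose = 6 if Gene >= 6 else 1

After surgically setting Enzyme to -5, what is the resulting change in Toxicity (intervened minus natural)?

-7

The intervention breaks the incoming arrows to Enzyme: Enzyme = 2Dose - 2Gene + 6 no longer applies, and Enzyme = -5.
Dose = 6 if Gene >= 6 else 1  [with Gene=6]  = 6
Marker = -2Dose - 3Gene + 1  [with Dose=6, Gene=6]  = -29
Response = max(Dose, Marker) - 4  [with Dose=6, Marker=-29]  = 2
Toxicity = min(Response, Enzyme) - 4  [with Response=2, Enzyme=-5]  = -9
Without intervention: Dose = 6 if Gene >= 6 else 1  [with Gene=6]  = 6; Enzyme = 2Dose - 2Gene + 6  [with Dose=6, Gene=6]  = 6; Marker = -2Dose - 3Gene + 1  [with Dose=6, Gene=6]  = -29; Response = max(Dose, Marker) - 4  [with Dose=6, Marker=-29]  = 2; Toxicity = min(Response, Enzyme) - 4  [with Response=2, Enzyme=6]  = -2.
Change = -9 − (-2) = -7.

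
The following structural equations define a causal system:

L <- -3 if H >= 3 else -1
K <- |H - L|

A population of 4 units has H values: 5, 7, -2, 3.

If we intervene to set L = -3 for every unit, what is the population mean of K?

6.25

do(L=-3) breaks L's dependence on H. With L=-3 fixed, K across the units is 8, 10, 1, 6, mean 6.25.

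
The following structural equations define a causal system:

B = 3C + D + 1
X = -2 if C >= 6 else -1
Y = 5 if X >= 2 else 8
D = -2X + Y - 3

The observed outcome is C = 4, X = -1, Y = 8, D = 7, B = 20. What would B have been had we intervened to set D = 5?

18

Intervening sets D = 5 and removes its equation (D = -2X + Y - 3).
B = 3C + D + 1  [with C=4, D=5]  = 18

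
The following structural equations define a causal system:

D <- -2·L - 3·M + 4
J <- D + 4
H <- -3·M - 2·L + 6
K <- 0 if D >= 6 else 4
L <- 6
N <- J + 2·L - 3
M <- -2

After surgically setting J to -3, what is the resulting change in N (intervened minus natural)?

The intervention breaks the incoming arrows to J: J <- D + 4 no longer applies, and J = -3.
N = J + 2·L - 3  [with J=-3, L=6]  = 6
Without intervention: D = -2·L - 3·M + 4  [with L=6, M=-2]  = -2; J = D + 4  [with D=-2]  = 2; N = J + 2·L - 3  [with J=2, L=6]  = 11.
Change = 6 − 11 = -5.

-5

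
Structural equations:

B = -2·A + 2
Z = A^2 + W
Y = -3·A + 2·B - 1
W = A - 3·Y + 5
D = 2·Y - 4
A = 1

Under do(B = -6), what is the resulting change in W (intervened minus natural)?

Under do(B=-6), the mechanism B = -2·A + 2 is discarded; B is fixed at -6.
Y = -3·A + 2·B - 1  [with A=1, B=-6]  = -16
W = A - 3·Y + 5  [with A=1, Y=-16]  = 54
Without intervention: B = -2·A + 2  [with A=1]  = 0; Y = -3·A + 2·B - 1  [with A=1, B=0]  = -4; W = A - 3·Y + 5  [with A=1, Y=-4]  = 18.
Change = 54 − 18 = 36.

36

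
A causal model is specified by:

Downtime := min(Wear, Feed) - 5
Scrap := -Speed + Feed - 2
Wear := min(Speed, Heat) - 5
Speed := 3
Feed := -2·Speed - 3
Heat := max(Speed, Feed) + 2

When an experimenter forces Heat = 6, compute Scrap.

do(Heat=6) replaces the equation Heat := max(Speed, Feed) + 2 with the constant Heat = 6.
Scrap is not downstream of the intervention, so its value is determined by the original equations.
Feed = -2·Speed - 3  [with Speed=3]  = -9
Scrap = -Speed + Feed - 2  [with Speed=3, Feed=-9]  = -14

-14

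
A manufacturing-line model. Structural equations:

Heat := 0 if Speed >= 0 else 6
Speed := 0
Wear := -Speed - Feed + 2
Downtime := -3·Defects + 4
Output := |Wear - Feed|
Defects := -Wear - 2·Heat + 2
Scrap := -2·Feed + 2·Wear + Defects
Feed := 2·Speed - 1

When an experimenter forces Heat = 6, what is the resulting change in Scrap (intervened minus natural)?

The intervention breaks the incoming arrows to Heat: Heat := 0 if Speed >= 0 else 6 no longer applies, and Heat = 6.
Feed = 2·Speed - 1  [with Speed=0]  = -1
Wear = -Speed - Feed + 2  [with Speed=0, Feed=-1]  = 3
Defects = -Wear - 2·Heat + 2  [with Wear=3, Heat=6]  = -13
Scrap = -2·Feed + 2·Wear + Defects  [with Feed=-1, Wear=3, Defects=-13]  = -5
Without intervention: Feed = 2·Speed - 1  [with Speed=0]  = -1; Heat = 0 if Speed >= 0 else 6  [with Speed=0]  = 0; Wear = -Speed - Feed + 2  [with Speed=0, Feed=-1]  = 3; Defects = -Wear - 2·Heat + 2  [with Wear=3, Heat=0]  = -1; Scrap = -2·Feed + 2·Wear + Defects  [with Feed=-1, Wear=3, Defects=-1]  = 7.
Change = -5 − 7 = -12.

-12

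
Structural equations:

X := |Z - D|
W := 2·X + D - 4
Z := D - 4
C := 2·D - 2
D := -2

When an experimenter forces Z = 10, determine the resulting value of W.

18

Under do(Z=10), the mechanism Z := D - 4 is discarded; Z is fixed at 10.
X = |Z - D|  [with Z=10, D=-2]  = 12
W = 2·X + D - 4  [with X=12, D=-2]  = 18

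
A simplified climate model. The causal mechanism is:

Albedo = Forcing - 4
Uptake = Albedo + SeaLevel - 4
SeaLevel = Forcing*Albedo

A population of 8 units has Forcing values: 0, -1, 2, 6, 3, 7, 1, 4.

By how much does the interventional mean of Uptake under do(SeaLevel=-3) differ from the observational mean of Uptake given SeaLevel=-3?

Under do(SeaLevel=-3), SeaLevel's equation is replaced by SeaLevel=-3 for every unit. Per-unit Uptake: -11, -12, -9, -5, -8, -4, -10, -7. Mean = -8.25.
Observing SeaLevel=-3 restricts to units where SeaLevel's equation naturally yields -3: Forcing ∈ {3, 1}. In that subpopulation Uptake = -8, -10, mean -9.
Difference = -8.25 − (-9) = 0.75.

0.75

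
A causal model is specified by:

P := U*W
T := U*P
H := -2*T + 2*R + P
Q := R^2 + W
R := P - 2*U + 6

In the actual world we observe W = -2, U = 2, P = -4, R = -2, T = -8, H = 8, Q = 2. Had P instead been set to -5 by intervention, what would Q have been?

7

The intervention breaks the incoming arrows to P: P := U*W no longer applies, and P = -5.
R = P - 2*U + 6  [with P=-5, U=2]  = -3
Q = R^2 + W  [with R=-3, W=-2]  = 7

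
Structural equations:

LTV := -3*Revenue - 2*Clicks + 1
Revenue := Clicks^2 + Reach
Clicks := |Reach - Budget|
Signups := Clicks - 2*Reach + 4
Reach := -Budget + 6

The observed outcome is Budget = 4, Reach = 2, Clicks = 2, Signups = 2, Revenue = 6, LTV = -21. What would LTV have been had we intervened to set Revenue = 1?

The intervention breaks the incoming arrows to Revenue: Revenue := Clicks^2 + Reach no longer applies, and Revenue = 1.
Reach = -Budget + 6  [with Budget=4]  = 2
Clicks = |Reach - Budget|  [with Reach=2, Budget=4]  = 2
LTV = -3*Revenue - 2*Clicks + 1  [with Revenue=1, Clicks=2]  = -6

-6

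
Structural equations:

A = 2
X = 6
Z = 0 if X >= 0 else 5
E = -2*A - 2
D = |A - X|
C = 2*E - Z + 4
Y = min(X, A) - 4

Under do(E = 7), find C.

18

Under do(E=7), the mechanism E = -2*A - 2 is discarded; E is fixed at 7.
Z = 0 if X >= 0 else 5  [with X=6]  = 0
C = 2*E - Z + 4  [with E=7, Z=0]  = 18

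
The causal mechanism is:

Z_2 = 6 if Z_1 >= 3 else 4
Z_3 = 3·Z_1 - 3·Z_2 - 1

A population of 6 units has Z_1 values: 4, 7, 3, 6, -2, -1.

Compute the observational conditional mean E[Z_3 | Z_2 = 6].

-4

Observing Z_2=6 restricts to units where Z_2's equation naturally yields 6: Z_1 ∈ {4, 7, 3, 6}. In that subpopulation Z_3 = -7, 2, -10, -1, mean -4.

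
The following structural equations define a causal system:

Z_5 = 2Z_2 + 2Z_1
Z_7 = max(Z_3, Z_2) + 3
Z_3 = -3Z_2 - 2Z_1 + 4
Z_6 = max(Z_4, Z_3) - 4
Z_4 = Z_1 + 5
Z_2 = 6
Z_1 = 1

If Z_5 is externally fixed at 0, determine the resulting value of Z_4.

The intervention breaks the incoming arrows to Z_5: Z_5 = 2Z_2 + 2Z_1 no longer applies, and Z_5 = 0.
Since Z_4 is not a descendant of the intervened variable, it is unaffected.
Z_4 = Z_1 + 5  [with Z_1=1]  = 6

6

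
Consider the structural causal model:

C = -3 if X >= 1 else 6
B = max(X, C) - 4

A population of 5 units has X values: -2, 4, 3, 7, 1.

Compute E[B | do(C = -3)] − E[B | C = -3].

The intervention sets C=-3 in all 5 units regardless of X. Recomputing B per unit gives -6, 0, -1, 3, -3; average -1.4.
Observing C=-3 restricts to units where C's equation naturally yields -3: X ∈ {4, 3, 7, 1}. In that subpopulation B = 0, -1, 3, -3, mean -0.25.
Difference = -1.4 − (-0.25) = -1.15.

-1.15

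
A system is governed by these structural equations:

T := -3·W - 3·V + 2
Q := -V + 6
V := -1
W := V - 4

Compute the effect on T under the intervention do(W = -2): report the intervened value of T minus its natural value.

-9

The intervention breaks the incoming arrows to W: W := V - 4 no longer applies, and W = -2.
T = -3·W - 3·V + 2  [with W=-2, V=-1]  = 11
Without intervention: W = V - 4  [with V=-1]  = -5; T = -3·W - 3·V + 2  [with W=-5, V=-1]  = 20.
Change = 11 − 20 = -9.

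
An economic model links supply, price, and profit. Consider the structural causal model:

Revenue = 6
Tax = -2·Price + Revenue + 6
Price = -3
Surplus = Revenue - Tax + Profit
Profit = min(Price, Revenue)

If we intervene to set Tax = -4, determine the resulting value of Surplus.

7

do(Tax=-4) replaces the equation Tax = -2·Price + Revenue + 6 with the constant Tax = -4.
Profit = min(Price, Revenue)  [with Price=-3, Revenue=6]  = -3
Surplus = Revenue - Tax + Profit  [with Revenue=6, Tax=-4, Profit=-3]  = 7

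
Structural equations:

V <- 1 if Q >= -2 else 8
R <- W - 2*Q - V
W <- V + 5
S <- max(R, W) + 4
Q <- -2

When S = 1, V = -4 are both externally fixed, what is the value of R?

9

Setting S = 1, V = -4 by intervention discards those variables' equations.
W = V + 5  [with V=-4]  = 1
R = W - 2*Q - V  [with W=1, Q=-2, V=-4]  = 9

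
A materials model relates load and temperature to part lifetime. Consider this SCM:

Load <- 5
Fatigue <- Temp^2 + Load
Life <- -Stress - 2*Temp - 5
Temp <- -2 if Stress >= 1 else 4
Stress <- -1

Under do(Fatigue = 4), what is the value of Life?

-12

Intervening sets Fatigue = 4 and removes its equation (Fatigue <- Temp^2 + Load).
No directed path runs from Fatigue to Life, so Life keeps its natural value.
Temp = -2 if Stress >= 1 else 4  [with Stress=-1]  = 4
Life = -Stress - 2*Temp - 5  [with Stress=-1, Temp=4]  = -12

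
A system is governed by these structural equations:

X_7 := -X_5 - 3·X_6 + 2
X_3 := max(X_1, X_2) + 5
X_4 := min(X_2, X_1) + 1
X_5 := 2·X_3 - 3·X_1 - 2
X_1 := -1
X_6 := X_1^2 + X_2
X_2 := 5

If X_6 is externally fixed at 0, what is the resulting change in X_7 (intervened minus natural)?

Intervening sets X_6 = 0 and removes its equation (X_6 := X_1^2 + X_2).
X_3 = max(X_1, X_2) + 5  [with X_1=-1, X_2=5]  = 10
X_5 = 2·X_3 - 3·X_1 - 2  [with X_3=10, X_1=-1]  = 21
X_7 = -X_5 - 3·X_6 + 2  [with X_5=21, X_6=0]  = -19
Without intervention: X_3 = max(X_1, X_2) + 5  [with X_1=-1, X_2=5]  = 10; X_5 = 2·X_3 - 3·X_1 - 2  [with X_3=10, X_1=-1]  = 21; X_6 = X_1^2 + X_2  [with X_1=-1, X_2=5]  = 6; X_7 = -X_5 - 3·X_6 + 2  [with X_5=21, X_6=6]  = -37.
Change = -19 − (-37) = 18.

18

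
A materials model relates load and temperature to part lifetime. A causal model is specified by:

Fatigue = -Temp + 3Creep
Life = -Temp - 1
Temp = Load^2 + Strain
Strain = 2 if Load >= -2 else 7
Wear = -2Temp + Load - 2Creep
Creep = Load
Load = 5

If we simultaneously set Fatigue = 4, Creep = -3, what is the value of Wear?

Setting Fatigue = 4, Creep = -3 by intervention discards those variables' equations.
Strain = 2 if Load >= -2 else 7  [with Load=5]  = 2
Temp = Load^2 + Strain  [with Load=5, Strain=2]  = 27
Wear = -2Temp + Load - 2Creep  [with Temp=27, Load=5, Creep=-3]  = -43

-43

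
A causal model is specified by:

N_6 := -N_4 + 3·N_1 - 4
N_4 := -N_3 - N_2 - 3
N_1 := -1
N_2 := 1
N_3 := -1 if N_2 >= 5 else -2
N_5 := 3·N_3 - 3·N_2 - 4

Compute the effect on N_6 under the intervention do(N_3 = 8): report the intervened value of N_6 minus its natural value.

10

The intervention breaks the incoming arrows to N_3: N_3 := -1 if N_2 >= 5 else -2 no longer applies, and N_3 = 8.
N_4 = -N_3 - N_2 - 3  [with N_3=8, N_2=1]  = -12
N_6 = -N_4 + 3·N_1 - 4  [with N_4=-12, N_1=-1]  = 5
Without intervention: N_3 = -1 if N_2 >= 5 else -2  [with N_2=1]  = -2; N_4 = -N_3 - N_2 - 3  [with N_3=-2, N_2=1]  = -2; N_6 = -N_4 + 3·N_1 - 4  [with N_4=-2, N_1=-1]  = -5.
Change = 5 − (-5) = 10.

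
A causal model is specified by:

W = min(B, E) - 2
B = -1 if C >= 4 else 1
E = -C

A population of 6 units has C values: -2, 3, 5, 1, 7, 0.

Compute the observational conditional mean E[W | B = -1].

Observing B=-1 restricts to units where B's equation naturally yields -1: C ∈ {5, 7}. In that subpopulation W = -7, -9, mean -8.

-8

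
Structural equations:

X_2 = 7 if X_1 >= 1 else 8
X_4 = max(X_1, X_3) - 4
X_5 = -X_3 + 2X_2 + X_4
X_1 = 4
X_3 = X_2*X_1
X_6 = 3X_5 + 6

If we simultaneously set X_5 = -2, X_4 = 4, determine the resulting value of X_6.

0

Setting X_5 = -2, X_4 = 4 by intervention discards those variables' equations.
X_6 = 3X_5 + 6  [with X_5=-2]  = 0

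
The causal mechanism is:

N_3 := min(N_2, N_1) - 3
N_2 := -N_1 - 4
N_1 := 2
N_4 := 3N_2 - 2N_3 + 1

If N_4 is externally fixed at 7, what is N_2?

-6

The intervention breaks the incoming arrows to N_4: N_4 := 3N_2 - 2N_3 + 1 no longer applies, and N_4 = 7.
Since N_2 is not a descendant of the intervened variable, it is unaffected.
N_2 = -N_1 - 4  [with N_1=2]  = -6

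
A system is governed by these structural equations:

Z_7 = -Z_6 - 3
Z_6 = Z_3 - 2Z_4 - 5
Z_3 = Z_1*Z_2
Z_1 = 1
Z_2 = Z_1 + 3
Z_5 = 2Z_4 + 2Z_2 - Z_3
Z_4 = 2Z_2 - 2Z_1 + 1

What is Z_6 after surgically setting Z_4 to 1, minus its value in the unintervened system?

Under do(Z_4=1), the mechanism Z_4 = 2Z_2 - 2Z_1 + 1 is discarded; Z_4 is fixed at 1.
Z_2 = Z_1 + 3  [with Z_1=1]  = 4
Z_3 = Z_1*Z_2  [with Z_1=1, Z_2=4]  = 4
Z_6 = Z_3 - 2Z_4 - 5  [with Z_3=4, Z_4=1]  = -3
Without intervention: Z_2 = Z_1 + 3  [with Z_1=1]  = 4; Z_3 = Z_1*Z_2  [with Z_1=1, Z_2=4]  = 4; Z_4 = 2Z_2 - 2Z_1 + 1  [with Z_2=4, Z_1=1]  = 7; Z_6 = Z_3 - 2Z_4 - 5  [with Z_3=4, Z_4=7]  = -15.
Change = -3 − (-15) = 12.

12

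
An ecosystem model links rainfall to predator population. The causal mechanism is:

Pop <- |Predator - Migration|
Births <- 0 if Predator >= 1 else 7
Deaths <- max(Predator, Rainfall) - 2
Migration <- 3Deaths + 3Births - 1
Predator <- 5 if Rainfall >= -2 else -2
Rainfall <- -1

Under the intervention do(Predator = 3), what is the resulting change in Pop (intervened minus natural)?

Under do(Predator=3), the mechanism Predator <- 5 if Rainfall >= -2 else -2 is discarded; Predator is fixed at 3.
Births = 0 if Predator >= 1 else 7  [with Predator=3]  = 0
Deaths = max(Predator, Rainfall) - 2  [with Predator=3, Rainfall=-1]  = 1
Migration = 3Deaths + 3Births - 1  [with Deaths=1, Births=0]  = 2
Pop = |Predator - Migration|  [with Predator=3, Migration=2]  = 1
Without intervention: Predator = 5 if Rainfall >= -2 else -2  [with Rainfall=-1]  = 5; Births = 0 if Predator >= 1 else 7  [with Predator=5]  = 0; Deaths = max(Predator, Rainfall) - 2  [with Predator=5, Rainfall=-1]  = 3; Migration = 3Deaths + 3Births - 1  [with Deaths=3, Births=0]  = 8; Pop = |Predator - Migration|  [with Predator=5, Migration=8]  = 3.
Change = 1 − 3 = -2.

-2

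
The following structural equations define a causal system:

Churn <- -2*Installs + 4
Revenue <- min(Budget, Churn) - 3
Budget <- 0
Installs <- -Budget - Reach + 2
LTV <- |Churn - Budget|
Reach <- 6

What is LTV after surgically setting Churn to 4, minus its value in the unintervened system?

-8

Under do(Churn=4), the mechanism Churn <- -2*Installs + 4 is discarded; Churn is fixed at 4.
LTV = |Churn - Budget|  [with Churn=4, Budget=0]  = 4
Without intervention: Installs = -Budget - Reach + 2  [with Budget=0, Reach=6]  = -4; Churn = -2*Installs + 4  [with Installs=-4]  = 12; LTV = |Churn - Budget|  [with Churn=12, Budget=0]  = 12.
Change = 4 − 12 = -8.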